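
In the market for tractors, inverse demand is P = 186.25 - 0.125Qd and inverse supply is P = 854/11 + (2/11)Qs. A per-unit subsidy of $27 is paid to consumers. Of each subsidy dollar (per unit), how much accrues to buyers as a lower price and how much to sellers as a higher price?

Buyers gain $11 per unit; sellers gain $16 per unit

Pre-subsidy: 186.25 - 0.125Q = 854/11 + (2/11)Q gives Q* = 354 and P* = 142.
With the rebate, buyers effectively pay Pb = Ps − 27, where Ps is the price sellers receive.
On the curves, Pb = 186.25 - 0.125Q and Ps = 854/11 + (2/11)Q; the wedge Ps − Pb = 27 gives 854/11 + (2/11)Q − (186.25 - 0.125Q) = 27, so Q' = 442.
Then Pb = 186.25 − 0.125·442 = 131 and Ps = 854/11 + (2/11)·442 = 158.
Buyers' price falls by P* − Pb = 142 − 131 = 11; sellers' price rises by Ps − P* = 158 − 142 = 16.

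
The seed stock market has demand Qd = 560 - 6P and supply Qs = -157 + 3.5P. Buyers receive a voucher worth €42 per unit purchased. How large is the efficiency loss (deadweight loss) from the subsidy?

Deadweight loss = 37044/19

Pre-subsidy: 560 - 6P = -157 + 3.5P gives P* = 1434/19, Q* = 2036/19.
With the rebate, buyers effectively pay Pb = Ps − 42, where Ps is the price sellers receive.
Demand in terms of Ps becomes Qd = 560 − 6(Ps − 42) = 812 - 6Ps. Setting this equal to supply: 812 - 6Ps = -157 + 3.5Ps, so Ps = 102.
Buyers pay Pb = 102 − 42 = 60; Q' = -157 + 3.5·102 = 200.
The subsidy expands output by 200 − 2036/19 = 1764/19 past the efficient level; on those units the gap between marginal cost and willingness to pay runs from 0 up to 42.
DWL = ½ × 42 × 1764/19 = 37044/19.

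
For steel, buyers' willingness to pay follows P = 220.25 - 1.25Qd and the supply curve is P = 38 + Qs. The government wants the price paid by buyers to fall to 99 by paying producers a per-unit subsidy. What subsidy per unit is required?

Required subsidy s = 36 per unit

At a buyer price of 99, quantity demanded is 176.2 − 0.8·99 = 97.
Sellers supply 97 only when they receive Ps = 38 + 1·97 = 135.
s = Ps − Pb = 135 − 99 = 36.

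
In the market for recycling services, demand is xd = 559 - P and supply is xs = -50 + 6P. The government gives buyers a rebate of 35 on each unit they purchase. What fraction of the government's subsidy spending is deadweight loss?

Pre-subsidy: 559 - P = -50 + 6P gives P* = 87, x* = 472.
With the rebate, buyers effectively pay Pb = Ps − 35, where Ps is the price sellers receive.
Demand in terms of Ps becomes xd = 559 − 1(Ps − 35) = 594 - Ps. Setting this equal to supply: 594 - Ps = -50 + 6Ps, so Ps = 92.
Buyers pay Pb = 92 − 35 = 57; x' = -50 + 6·92 = 502.
ΔCS = ½(472 + 502)(87 − 57) = 14610; ΔPS = ½(472 + 502)(92 − 87) = 2435.
Government spending = 35 × 502 = 17570.
DWL = ½ × 35 × (502 − 472) = 525; fraction = 525 / 17570 = 15/502.

DWL / government spending = 15/502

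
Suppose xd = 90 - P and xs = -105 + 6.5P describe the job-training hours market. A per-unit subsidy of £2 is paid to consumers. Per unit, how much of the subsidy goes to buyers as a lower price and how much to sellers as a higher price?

Pre-subsidy: 90 - P = -105 + 6.5P gives P* = 26, x* = 64.
With the rebate, buyers effectively pay Pb = Ps − 2, where Ps is the price sellers receive.
Demand in terms of Ps becomes xd = 90 − 1(Ps − 2) = 92 - Ps. Setting this equal to supply: 92 - Ps = -105 + 6.5Ps, so Ps = 394/15.
Buyers pay Pb = 394/15 − 2 = 364/15; x' = -105 + 6.5·(394/15) = 986/15.
Buyers' price falls by P* − Pb = 26 − 364/15 = 26/15; sellers' price rises by Ps − P* = 394/15 − 26 = 4/15.

Buyers gain 26/15 per unit; sellers gain 4/15 per unit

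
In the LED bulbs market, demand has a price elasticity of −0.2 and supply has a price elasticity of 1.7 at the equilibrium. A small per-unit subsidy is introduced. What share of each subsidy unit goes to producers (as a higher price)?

Producer share = 2/19

For a small subsidy around the equilibrium, the benefit split depends on the relative slopes, which at a point are proportional to the elasticities.
Buyer share = εs/(εs + |εd|) = 1.7/(1.7 + 0.2) = 17/19; seller share = |εd|/(εs + |εd|) = 2/19.
So producers capture 2/19 of the subsidy.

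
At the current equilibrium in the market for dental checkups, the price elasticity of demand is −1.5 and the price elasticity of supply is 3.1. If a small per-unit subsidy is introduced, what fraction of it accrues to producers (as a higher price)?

For a small subsidy around the equilibrium, the benefit split depends on the relative slopes, which at a point are proportional to the elasticities.
Buyer share = εs/(εs + |εd|) = 3.1/(3.1 + 1.5) = 31/46; seller share = |εd|/(εs + |εd|) = 15/46.
So producers capture 15/46 of the subsidy.

Producer share = 15/46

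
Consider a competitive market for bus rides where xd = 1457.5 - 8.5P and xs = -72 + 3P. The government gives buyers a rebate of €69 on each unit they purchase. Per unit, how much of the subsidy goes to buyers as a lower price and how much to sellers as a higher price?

Buyers gain €18 per unit; sellers gain €51 per unit

Pre-subsidy: 1457.5 - 8.5P = -72 + 3P gives P* = 133, x* = 327.
With the rebate, buyers effectively pay Pb = Ps − 69, where Ps is the price sellers receive.
Demand in terms of Ps becomes xd = 1457.5 − 8.5(Ps − 69) = 2044 - 8.5Ps. Setting this equal to supply: 2044 - 8.5Ps = -72 + 3Ps, so Ps = 184.
Buyers pay Pb = 184 − 69 = 115; x' = -72 + 3·184 = 480.
Buyers' price falls by P* − Pb = 133 − 115 = 18; sellers' price rises by Ps − P* = 184 − 133 = 51.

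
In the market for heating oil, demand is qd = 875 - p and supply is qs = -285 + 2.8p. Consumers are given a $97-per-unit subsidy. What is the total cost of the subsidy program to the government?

Pre-subsidy: 875 - p = -285 + 2.8p gives p* = 5800/19, q* = 10825/19.
With the rebate, buyers effectively pay pb = ps − 97, where ps is the price sellers receive.
Demand in terms of ps becomes qd = 875 − 1(ps − 97) = 972 - ps. Setting this equal to supply: 972 - ps = -285 + 2.8ps, so ps = 6285/19.
Buyers pay pb = 6285/19 − 97 = 4442/19; q' = -285 + 2.8·(6285/19) = 12183/19.
Government outlay = subsidy × quantity = 97 × 12183/19 = 1181751/19.

Government cost = 1181751/19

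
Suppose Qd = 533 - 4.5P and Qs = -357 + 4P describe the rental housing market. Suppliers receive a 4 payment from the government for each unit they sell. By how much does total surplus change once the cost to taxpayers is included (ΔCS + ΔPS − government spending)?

Net change in total surplus = -288/17

Pre-subsidy: 533 - 4.5P = -357 + 4P gives P* = 1780/17, Q* = 1051/17.
With the subsidy, sellers receive Ps = Pb + 4 for each unit, where Pb is the price buyers pay.
Supply in terms of Pb becomes Qs = -357 + 4(Pb + 4) = -341 + 4Pb. Setting this equal to demand: 533 - 4.5Pb = -341 + 4Pb, so Pb = 1748/17.
Sellers receive Ps = 1748/17 + 4 = 1816/17; Q' = 533 − 4.5·(1748/17) = 1195/17.
ΔCS = ½(1051/17 + 1195/17)(1780/17 − 1748/17) = 35936/289; ΔPS = ½(1051/17 + 1195/17)(1816/17 − 1780/17) = 40428/289.
Government spending = 4 × 1195/17 = 4780/17.
Net change = 35936/289 + 40428/289 − 4780/17 = -288/17. The loss equals the DWL triangle ½·4·144/17.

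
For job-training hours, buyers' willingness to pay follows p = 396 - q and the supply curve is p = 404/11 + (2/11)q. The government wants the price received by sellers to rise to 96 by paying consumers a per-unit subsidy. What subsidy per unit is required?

Required subsidy s = 26 per unit

At a seller price of 96, quantity supplied is -202 + 5.5·96 = 326.
Buyers absorb 326 only when they pay pb = 396 − 1·326 = 70.
s = ps − pb = 96 − 70 = 26.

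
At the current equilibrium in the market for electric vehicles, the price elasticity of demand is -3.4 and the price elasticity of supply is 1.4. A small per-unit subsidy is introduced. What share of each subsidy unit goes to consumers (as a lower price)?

Consumer share = 7/24

For a small subsidy around the equilibrium, the benefit split depends on the relative slopes, which at a point are proportional to the elasticities.
Buyer share = εs/(εs + |εd|) = 1.4/(1.4 + 3.4) = 7/24; seller share = |εd|/(εs + |εd|) = 17/24.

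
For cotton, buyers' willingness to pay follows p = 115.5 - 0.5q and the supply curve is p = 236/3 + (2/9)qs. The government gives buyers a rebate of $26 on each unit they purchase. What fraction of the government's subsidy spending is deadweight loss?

Pre-subsidy: 115.5 - 0.5q = 236/3 + (2/9)q gives q* = 51 and p* = 90.
With the rebate, buyers effectively pay pb = ps − 26, where ps is the price sellers receive.
On the curves, pb = 115.5 - 0.5q and ps = 236/3 + (2/9)q; the wedge ps − pb = 26 gives 236/3 + (2/9)q − (115.5 - 0.5q) = 26, so q' = 87.
Then pb = 115.5 − 0.5·87 = 72 and ps = 236/3 + (2/9)·87 = 98.
ΔCS = ½(51 + 87)(90 − 72) = 1242; ΔPS = ½(51 + 87)(98 − 90) = 552.
Government spending = 26 × 87 = 2262.
DWL = ½ × 26 × (87 − 51) = 468; fraction = 468 / 2262 = 6/29.

DWL / government spending = 6/29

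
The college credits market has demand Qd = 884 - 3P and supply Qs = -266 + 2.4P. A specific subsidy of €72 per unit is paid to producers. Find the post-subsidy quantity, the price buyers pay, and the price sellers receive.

Q' = 3070/9; buyers pay 4886/27; sellers receive 6830/27

Pre-subsidy: 884 - 3P = -266 + 2.4P gives P* = 5750/27, Q* = 2206/9.
With the subsidy, sellers receive Ps = Pb + 72 for each unit, where Pb is the price buyers pay.
Supply in terms of Pb becomes Qs = -266 + 2.4(Pb + 72) = -93.2 + 2.4Pb. Setting this equal to demand: 884 - 3Pb = -93.2 + 2.4Pb, so Pb = 4886/27.
Sellers receive Ps = 4886/27 + 72 = 6830/27; Q' = 884 − 3·(4886/27) = 3070/9.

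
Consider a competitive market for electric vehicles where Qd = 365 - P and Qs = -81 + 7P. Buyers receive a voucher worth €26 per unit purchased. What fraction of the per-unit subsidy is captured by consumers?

Consumer share = 0.875

Pre-subsidy: 365 - P = -81 + 7P gives P* = 55.75, Q* = 309.25.
With the rebate, buyers effectively pay Pb = Ps − 26, where Ps is the price sellers receive.
Demand in terms of Ps becomes Qd = 365 − 1(Ps − 26) = 391 - Ps. Setting this equal to supply: 391 - Ps = -81 + 7Ps, so Ps = 59.
Buyers pay Pb = 59 − 26 = 33; Q' = -81 + 7·59 = 332.
Buyers' price falls by P* − Pb = 55.75 − 33 = 22.75; sellers' price rises by Ps − P* = 59 − 55.75 = 3.25.
So consumers capture 22.75/26 = 0.875 of each unit of subsidy.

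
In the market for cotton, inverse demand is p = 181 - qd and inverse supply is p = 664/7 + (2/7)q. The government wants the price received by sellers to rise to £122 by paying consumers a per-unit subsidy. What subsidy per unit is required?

At a seller price of 122, quantity supplied is -332 + 3.5·122 = 95.
Buyers absorb 95 only when they pay pb = 181 − 1·95 = 86.
s = ps − pb = 122 − 86 = 36.

Required subsidy s = £36 per unit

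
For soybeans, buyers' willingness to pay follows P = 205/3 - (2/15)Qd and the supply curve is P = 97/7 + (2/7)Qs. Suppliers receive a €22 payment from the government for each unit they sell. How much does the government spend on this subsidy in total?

Government cost = €4015

Pre-subsidy: 205/3 - (2/15)Q = 97/7 + (2/7)Q gives Q* = 130 and P* = 51.
With the subsidy, sellers receive Ps = Pb + 22 for each unit, where Pb is the price buyers pay.
On the curves, Pb = 205/3 - (2/15)Q and Ps = 97/7 + (2/7)Q; the wedge Ps − Pb = 22 gives 97/7 + (2/7)Q − (205/3 - (2/15)Q) = 22, so Q' = 182.5.
Then Pb = 205/3 − (2/15)·182.5 = 44 and Ps = 97/7 + (2/7)·182.5 = 66.
Government outlay = subsidy × quantity = 22 × 182.5 = 4015.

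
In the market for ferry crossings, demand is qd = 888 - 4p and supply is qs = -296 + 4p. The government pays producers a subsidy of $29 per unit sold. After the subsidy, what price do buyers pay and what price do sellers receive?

Buyers pay $133.5; sellers receive $162.5

Pre-subsidy: 888 - 4p = -296 + 4p gives p* = 148, q* = 296.
With the subsidy, sellers receive ps = pb + 29 for each unit, where pb is the price buyers pay.
Supply in terms of pb becomes qs = -296 + 4(pb + 29) = -180 + 4pb. Setting this equal to demand: 888 - 4pb = -180 + 4pb, so pb = 133.5.
Sellers receive ps = 133.5 + 29 = 162.5; q' = 888 − 4·133.5 = 354.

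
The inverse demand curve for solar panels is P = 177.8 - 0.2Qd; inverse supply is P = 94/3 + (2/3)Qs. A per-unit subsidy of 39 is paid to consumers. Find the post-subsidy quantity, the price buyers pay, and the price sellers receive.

Pre-subsidy: 177.8 - 0.2Q = 94/3 + (2/3)Q gives Q* = 169 and P* = 144.
With the rebate, buyers effectively pay Pb = Ps − 39, where Ps is the price sellers receive.
On the curves, Pb = 177.8 - 0.2Q and Ps = 94/3 + (2/3)Q; the wedge Ps − Pb = 39 gives 94/3 + (2/3)Q − (177.8 - 0.2Q) = 39, so Q' = 214.
Then Pb = 177.8 − 0.2·214 = 135 and Ps = 94/3 + (2/3)·214 = 174.

Q' = 214; buyers pay 135; sellers receive 174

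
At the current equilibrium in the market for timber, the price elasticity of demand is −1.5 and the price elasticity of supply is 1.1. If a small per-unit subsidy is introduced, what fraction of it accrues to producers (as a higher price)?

Producer share = 15/26

For a small subsidy around the equilibrium, the benefit split depends on the relative slopes, which at a point are proportional to the elasticities.
Buyer share = εs/(εs + |εd|) = 1.1/(1.1 + 1.5) = 11/26; seller share = |εd|/(εs + |εd|) = 15/26.
So producers capture 15/26 of the subsidy.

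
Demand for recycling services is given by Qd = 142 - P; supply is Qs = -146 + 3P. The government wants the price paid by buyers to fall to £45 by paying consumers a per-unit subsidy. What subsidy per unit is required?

At a buyer price of 45, quantity demanded is 142 − 1·45 = 97.
Sellers supply 97 only when they receive Ps with -146 + 3·Ps = 97, i.e. Ps = 81.
s = Ps − Pb = 81 − 45 = 36.

Required subsidy s = £36 per unit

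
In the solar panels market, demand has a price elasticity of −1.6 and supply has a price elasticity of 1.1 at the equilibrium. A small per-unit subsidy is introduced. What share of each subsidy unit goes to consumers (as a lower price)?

For a small subsidy around the equilibrium, the benefit split depends on the relative slopes, which at a point are proportional to the elasticities.
Buyer share = εs/(εs + |εd|) = 1.1/(1.1 + 1.6) = 11/27; seller share = |εd|/(εs + |εd|) = 16/27.

Consumer share = 11/27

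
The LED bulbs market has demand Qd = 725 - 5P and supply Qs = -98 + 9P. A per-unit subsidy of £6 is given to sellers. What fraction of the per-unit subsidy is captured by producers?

Producer share = 5/14

Pre-subsidy: 725 - 5P = -98 + 9P gives P* = 823/14, Q* = 6035/14.
With the subsidy, sellers receive Ps = Pb + 6 for each unit, where Pb is the price buyers pay.
Supply in terms of Pb becomes Qs = -98 + 9(Pb + 6) = -44 + 9Pb. Setting this equal to demand: 725 - 5Pb = -44 + 9Pb, so Pb = 769/14.
Sellers receive Ps = 769/14 + 6 = 853/14; Q' = 725 − 5·(769/14) = 6305/14.
Buyers' price falls by P* − Pb = 823/14 − 769/14 = 27/7; sellers' price rises by Ps − P* = 853/14 − 823/14 = 15/7.
So producers capture (15/7)/6 = 5/14 of each unit of subsidy.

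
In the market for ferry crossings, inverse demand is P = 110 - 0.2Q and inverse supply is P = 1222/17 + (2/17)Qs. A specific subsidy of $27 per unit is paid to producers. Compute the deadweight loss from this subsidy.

Pre-subsidy: 110 - 0.2Q = 1222/17 + (2/17)Q gives Q* = 120 and P* = 86.
With the subsidy, sellers receive Ps = Pb + 27 for each unit, where Pb is the price buyers pay.
On the curves, Pb = 110 - 0.2Q and Ps = 1222/17 + (2/17)Q; the wedge Ps − Pb = 27 gives 1222/17 + (2/17)Q − (110 - 0.2Q) = 27, so Q' = 205.
Then Pb = 110 − 0.2·205 = 69 and Ps = 1222/17 + (2/17)·205 = 96.
The subsidy expands output by 205 − 120 = 85 past the efficient level; on those units the gap between marginal cost and willingness to pay runs from 0 up to 27.
DWL = ½ × 27 × 85 = 1147.5.

Deadweight loss = $1147.5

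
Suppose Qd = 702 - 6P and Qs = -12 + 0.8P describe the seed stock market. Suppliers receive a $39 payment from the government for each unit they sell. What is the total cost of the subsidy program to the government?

Government cost = 65988/17

Pre-subsidy: 702 - 6P = -12 + 0.8P gives P* = 105, Q* = 72.
With the subsidy, sellers receive Ps = Pb + 39 for each unit, where Pb is the price buyers pay.
Supply in terms of Pb becomes Qs = -12 + 0.8(Pb + 39) = 19.2 + 0.8Pb. Setting this equal to demand: 702 - 6Pb = 19.2 + 0.8Pb, so Pb = 1707/17.
Sellers receive Ps = 1707/17 + 39 = 2370/17; Q' = 702 − 6·(1707/17) = 1692/17.
Government outlay = subsidy × quantity = 39 × 1692/17 = 65988/17.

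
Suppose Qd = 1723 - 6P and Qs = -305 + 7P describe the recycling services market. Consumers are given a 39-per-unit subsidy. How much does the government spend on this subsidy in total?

Government cost = 35607

Pre-subsidy: 1723 - 6P = -305 + 7P gives P* = 156, Q* = 787.
With the rebate, buyers effectively pay Pb = Ps − 39, where Ps is the price sellers receive.
Demand in terms of Ps becomes Qd = 1723 − 6(Ps − 39) = 1957 - 6Ps. Setting this equal to supply: 1957 - 6Ps = -305 + 7Ps, so Ps = 174.
Buyers pay Pb = 174 − 39 = 135; Q' = -305 + 7·174 = 913.
Government outlay = subsidy × quantity = 39 × 913 = 35607.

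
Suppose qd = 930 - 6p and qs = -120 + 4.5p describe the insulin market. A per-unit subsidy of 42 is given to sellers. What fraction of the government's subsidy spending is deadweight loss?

DWL / government spending = 9/73

Pre-subsidy: 930 - 6p = -120 + 4.5p gives p* = 100, q* = 330.
With the subsidy, sellers receive ps = pb + 42 for each unit, where pb is the price buyers pay.
Supply in terms of pb becomes qs = -120 + 4.5(pb + 42) = 69 + 4.5pb. Setting this equal to demand: 930 - 6pb = 69 + 4.5pb, so pb = 82.
Sellers receive ps = 82 + 42 = 124; q' = 930 − 6·82 = 438.
ΔCS = ½(330 + 438)(100 − 82) = 6912; ΔPS = ½(330 + 438)(124 − 100) = 9216.
Government spending = 42 × 438 = 18396.
DWL = ½ × 42 × (438 − 330) = 2268; fraction = 2268 / 18396 = 9/73.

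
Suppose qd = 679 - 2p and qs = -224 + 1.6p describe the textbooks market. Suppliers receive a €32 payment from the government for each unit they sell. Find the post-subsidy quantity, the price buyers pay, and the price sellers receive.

Pre-subsidy: 679 - 2p = -224 + 1.6p gives p* = 1505/6, q* = 532/3.
With the subsidy, sellers receive ps = pb + 32 for each unit, where pb is the price buyers pay.
Supply in terms of pb becomes qs = -224 + 1.6(pb + 32) = -172.8 + 1.6pb. Setting this equal to demand: 679 - 2pb = -172.8 + 1.6pb, so pb = 4259/18.
Sellers receive ps = 4259/18 + 32 = 4835/18; q' = 679 − 2·(4259/18) = 1852/9.

q' = 1852/9; buyers pay 4259/18; sellers receive 4835/18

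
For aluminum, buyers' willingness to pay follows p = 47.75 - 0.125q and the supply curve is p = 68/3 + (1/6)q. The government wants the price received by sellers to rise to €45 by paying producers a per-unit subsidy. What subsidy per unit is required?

Required subsidy s = €14 per unit

At a seller price of 45, quantity supplied is -136 + 6·45 = 134.
Buyers absorb 134 only when they pay pb = 47.75 − 0.125·134 = 31.
s = ps − pb = 45 − 31 = 14.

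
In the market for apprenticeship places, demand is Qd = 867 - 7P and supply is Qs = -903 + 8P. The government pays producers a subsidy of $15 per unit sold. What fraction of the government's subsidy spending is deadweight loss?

DWL / government spending = 28/97

Pre-subsidy: 867 - 7P = -903 + 8P gives P* = 118, Q* = 41.
With the subsidy, sellers receive Ps = Pb + 15 for each unit, where Pb is the price buyers pay.
Supply in terms of Pb becomes Qs = -903 + 8(Pb + 15) = -783 + 8Pb. Setting this equal to demand: 867 - 7Pb = -783 + 8Pb, so Pb = 110.
Sellers receive Ps = 110 + 15 = 125; Q' = 867 − 7·110 = 97.
ΔCS = ½(41 + 97)(118 − 110) = 552; ΔPS = ½(41 + 97)(125 − 118) = 483.
Government spending = 15 × 97 = 1455.
DWL = ½ × 15 × (97 − 41) = 420; fraction = 420 / 1455 = 28/97.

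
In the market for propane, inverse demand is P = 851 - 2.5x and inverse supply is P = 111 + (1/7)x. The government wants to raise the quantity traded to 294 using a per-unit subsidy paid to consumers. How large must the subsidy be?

At x = 294, from the demand curve buyers pay Pb = 851 − 2.5·294 = 116; from the supply curve sellers need Ps = 111 + (1/7)·294 = 153.
The subsidy must fill the gap: s = Ps − Pb = 153 − 116 = 37.

Required subsidy s = 37 per unit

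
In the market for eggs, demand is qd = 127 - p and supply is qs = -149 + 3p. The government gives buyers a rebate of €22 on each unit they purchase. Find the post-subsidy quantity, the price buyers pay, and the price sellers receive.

Pre-subsidy: 127 - p = -149 + 3p gives p* = 69, q* = 58.
With the rebate, buyers effectively pay pb = ps − 22, where ps is the price sellers receive.
Demand in terms of ps becomes qd = 127 − 1(ps − 22) = 149 - ps. Setting this equal to supply: 149 - ps = -149 + 3ps, so ps = 74.5.
Buyers pay pb = 74.5 − 22 = 52.5; q' = -149 + 3·74.5 = 74.5.

q' = 74.5; buyers pay €52.5; sellers receive €74.5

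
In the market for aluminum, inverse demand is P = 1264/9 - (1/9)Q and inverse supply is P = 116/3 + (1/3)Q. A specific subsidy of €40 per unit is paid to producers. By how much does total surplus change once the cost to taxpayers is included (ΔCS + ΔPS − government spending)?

Pre-subsidy: 1264/9 - (1/9)Q = 116/3 + (1/3)Q gives Q* = 229 and P* = 115.
With the subsidy, sellers receive Ps = Pb + 40 for each unit, where Pb is the price buyers pay.
On the curves, Pb = 1264/9 - (1/9)Q and Ps = 116/3 + (1/3)Q; the wedge Ps − Pb = 40 gives 116/3 + (1/3)Q − (1264/9 - (1/9)Q) = 40, so Q' = 319.
Then Pb = 1264/9 − (1/9)·319 = 105 and Ps = 116/3 + (1/3)·319 = 145.
ΔCS = ½(229 + 319)(115 − 105) = 2740; ΔPS = ½(229 + 319)(145 − 115) = 8220.
Government spending = 40 × 319 = 12760.
Net change = 2740 + 8220 − 12760 = -1800. The loss equals the DWL triangle ½·40·90.

Net change in total surplus = -€1800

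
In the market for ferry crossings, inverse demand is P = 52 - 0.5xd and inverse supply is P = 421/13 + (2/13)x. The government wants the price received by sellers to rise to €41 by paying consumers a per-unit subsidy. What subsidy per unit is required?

At a seller price of 41, quantity supplied is -210.5 + 6.5·41 = 56.
Buyers absorb 56 only when they pay Pb = 52 − 0.5·56 = 24.
s = Ps − Pb = 41 − 24 = 17.

Required subsidy s = €17 per unit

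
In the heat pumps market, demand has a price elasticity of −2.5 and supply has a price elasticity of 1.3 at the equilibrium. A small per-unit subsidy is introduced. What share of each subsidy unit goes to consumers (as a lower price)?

Consumer share = 13/38

For a small subsidy around the equilibrium, the benefit split depends on the relative slopes, which at a point are proportional to the elasticities.
Buyer share = εs/(εs + |εd|) = 1.3/(1.3 + 2.5) = 13/38; seller share = |εd|/(εs + |εd|) = 25/38.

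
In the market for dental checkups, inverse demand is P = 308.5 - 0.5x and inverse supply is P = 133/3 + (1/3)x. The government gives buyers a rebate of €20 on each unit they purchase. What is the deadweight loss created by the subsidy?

Pre-subsidy: 308.5 - 0.5x = 133/3 + (1/3)x gives x* = 317 and P* = 150.
With the rebate, buyers effectively pay Pb = Ps − 20, where Ps is the price sellers receive.
On the curves, Pb = 308.5 - 0.5x and Ps = 133/3 + (1/3)x; the wedge Ps − Pb = 20 gives 133/3 + (1/3)x − (308.5 - 0.5x) = 20, so x' = 341.
Then Pb = 308.5 − 0.5·341 = 138 and Ps = 133/3 + (1/3)·341 = 158.
The subsidy expands output by 341 − 317 = 24 past the efficient level; on those units the gap between marginal cost and willingness to pay runs from 0 up to 20.
DWL = ½ × 20 × 24 = 240.

Deadweight loss = €240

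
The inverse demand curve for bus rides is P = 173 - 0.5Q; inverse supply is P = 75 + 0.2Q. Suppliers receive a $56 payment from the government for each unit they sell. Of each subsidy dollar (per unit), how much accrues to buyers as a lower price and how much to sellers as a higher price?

Pre-subsidy: 173 - 0.5Q = 75 + 0.2Q gives Q* = 140 and P* = 103.
With the subsidy, sellers receive Ps = Pb + 56 for each unit, where Pb is the price buyers pay.
On the curves, Pb = 173 - 0.5Q and Ps = 75 + 0.2Q; the wedge Ps − Pb = 56 gives 75 + 0.2Q − (173 - 0.5Q) = 56, so Q' = 220.
Then Pb = 173 − 0.5·220 = 63 and Ps = 75 + 0.2·220 = 119.
Buyers' price falls by P* − Pb = 103 − 63 = 40; sellers' price rises by Ps − P* = 119 − 103 = 16.

Buyers gain $40 per unit; sellers gain $16 per unit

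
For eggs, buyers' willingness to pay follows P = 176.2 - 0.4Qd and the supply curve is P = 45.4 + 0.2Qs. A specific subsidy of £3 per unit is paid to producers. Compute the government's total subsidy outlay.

Pre-subsidy: 176.2 - 0.4Q = 45.4 + 0.2Q gives Q* = 218 and P* = 89.
With the subsidy, sellers receive Ps = Pb + 3 for each unit, where Pb is the price buyers pay.
On the curves, Pb = 176.2 - 0.4Q and Ps = 45.4 + 0.2Q; the wedge Ps − Pb = 3 gives 45.4 + 0.2Q − (176.2 - 0.4Q) = 3, so Q' = 223.
Then Pb = 176.2 − 0.4·223 = 87 and Ps = 45.4 + 0.2·223 = 90.
Government outlay = subsidy × quantity = 3 × 223 = 669.

Government cost = £669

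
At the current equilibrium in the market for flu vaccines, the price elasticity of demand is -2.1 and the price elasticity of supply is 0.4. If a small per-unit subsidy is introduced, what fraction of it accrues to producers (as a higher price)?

Producer share = 0.84

For a small subsidy around the equilibrium, the benefit split depends on the relative slopes, which at a point are proportional to the elasticities.
Buyer share = εs/(εs + |εd|) = 0.4/(0.4 + 2.1) = 0.16; seller share = |εd|/(εs + |εd|) = 0.84.
So producers capture 0.84 of the subsidy.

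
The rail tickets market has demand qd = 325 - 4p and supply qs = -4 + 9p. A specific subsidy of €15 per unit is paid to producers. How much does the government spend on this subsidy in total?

Government cost = 51735/13

Pre-subsidy: 325 - 4p = -4 + 9p gives p* = 329/13, q* = 2909/13.
With the subsidy, sellers receive ps = pb + 15 for each unit, where pb is the price buyers pay.
Supply in terms of pb becomes qs = -4 + 9(pb + 15) = 131 + 9pb. Setting this equal to demand: 325 - 4pb = 131 + 9pb, so pb = 194/13.
Sellers receive ps = 194/13 + 15 = 389/13; q' = 325 − 4·(194/13) = 3449/13.
Government outlay = subsidy × quantity = 15 × 3449/13 = 51735/13.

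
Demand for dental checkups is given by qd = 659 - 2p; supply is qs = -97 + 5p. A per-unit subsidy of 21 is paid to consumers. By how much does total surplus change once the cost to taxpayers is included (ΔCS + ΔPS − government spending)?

Net change in total surplus = -315

Pre-subsidy: 659 - 2p = -97 + 5p gives p* = 108, q* = 443.
With the rebate, buyers effectively pay pb = ps − 21, where ps is the price sellers receive.
Demand in terms of ps becomes qd = 659 − 2(ps − 21) = 701 - 2ps. Setting this equal to supply: 701 - 2ps = -97 + 5ps, so ps = 114.
Buyers pay pb = 114 − 21 = 93; q' = -97 + 5·114 = 473.
ΔCS = ½(443 + 473)(108 − 93) = 6870; ΔPS = ½(443 + 473)(114 − 108) = 2748.
Government spending = 21 × 473 = 9933.
Net change = 6870 + 2748 − 9933 = -315. The loss equals the DWL triangle ½·21·30.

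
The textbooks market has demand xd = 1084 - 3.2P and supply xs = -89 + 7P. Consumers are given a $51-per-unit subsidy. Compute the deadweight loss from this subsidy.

Deadweight loss = $2856

Pre-subsidy: 1084 - 3.2P = -89 + 7P gives P* = 115, x* = 716.
With the rebate, buyers effectively pay Pb = Ps − 51, where Ps is the price sellers receive.
Demand in terms of Ps becomes xd = 1084 − 3.2(Ps − 51) = 1247.2 - 3.2Ps. Setting this equal to supply: 1247.2 - 3.2Ps = -89 + 7Ps, so Ps = 131.
Buyers pay Pb = 131 − 51 = 80; x' = -89 + 7·131 = 828.
The subsidy expands output by 828 − 716 = 112 past the efficient level; on those units the gap between marginal cost and willingness to pay runs from 0 up to 51.
DWL = ½ × 51 × 112 = 2856.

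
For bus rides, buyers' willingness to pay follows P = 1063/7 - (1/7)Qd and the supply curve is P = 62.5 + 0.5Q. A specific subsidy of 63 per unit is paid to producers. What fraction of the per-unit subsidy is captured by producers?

Producer share = 7/9

Pre-subsidy: 1063/7 - (1/7)Q = 62.5 + 0.5Q gives Q* = 139 and P* = 132.
With the subsidy, sellers receive Ps = Pb + 63 for each unit, where Pb is the price buyers pay.
On the curves, Pb = 1063/7 - (1/7)Q and Ps = 62.5 + 0.5Q; the wedge Ps − Pb = 63 gives 62.5 + 0.5Q − (1063/7 - (1/7)Q) = 63, so Q' = 237.
Then Pb = 1063/7 − (1/7)·237 = 118 and Ps = 62.5 + 0.5·237 = 181.
Buyers' price falls by P* − Pb = 132 − 118 = 14; sellers' price rises by Ps − P* = 181 − 132 = 49.
So producers capture 49/63 = 7/9 of each unit of subsidy.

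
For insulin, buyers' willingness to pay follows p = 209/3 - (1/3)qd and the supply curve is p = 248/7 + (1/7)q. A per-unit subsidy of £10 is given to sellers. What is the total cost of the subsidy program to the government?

Government cost = £929

Pre-subsidy: 209/3 - (1/3)q = 248/7 + (1/7)q gives q* = 71.9 and p* = 45.7.
With the subsidy, sellers receive ps = pb + 10 for each unit, where pb is the price buyers pay.
On the curves, pb = 209/3 - (1/3)q and ps = 248/7 + (1/7)q; the wedge ps − pb = 10 gives 248/7 + (1/7)q − (209/3 - (1/3)q) = 10, so q' = 92.9.
Then pb = 209/3 − (1/3)·92.9 = 38.7 and ps = 248/7 + (1/7)·92.9 = 48.7.
Government outlay = subsidy × quantity = 10 × 92.9 = 929.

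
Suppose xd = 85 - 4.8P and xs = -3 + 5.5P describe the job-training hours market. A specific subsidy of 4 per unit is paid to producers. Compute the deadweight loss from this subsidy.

Pre-subsidy: 85 - 4.8P = -3 + 5.5P gives P* = 880/103, x* = 4531/103.
With the subsidy, sellers receive Ps = Pb + 4 for each unit, where Pb is the price buyers pay.
Supply in terms of Pb becomes xs = -3 + 5.5(Pb + 4) = 19 + 5.5Pb. Setting this equal to demand: 85 - 4.8Pb = 19 + 5.5Pb, so Pb = 660/103.
Sellers receive Ps = 660/103 + 4 = 1072/103; x' = 85 − 4.8·(660/103) = 5587/103.
The subsidy expands output by 5587/103 − 4531/103 = 1056/103 past the efficient level; on those units the gap between marginal cost and willingness to pay runs from 0 up to 4.
DWL = ½ × 4 × 1056/103 = 2112/103.

Deadweight loss = 2112/103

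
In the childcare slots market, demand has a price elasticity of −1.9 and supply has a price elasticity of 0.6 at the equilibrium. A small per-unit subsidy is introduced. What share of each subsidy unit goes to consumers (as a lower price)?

Consumer share = 0.24

For a small subsidy around the equilibrium, the benefit split depends on the relative slopes, which at a point are proportional to the elasticities.
Buyer share = εs/(εs + |εd|) = 0.6/(0.6 + 1.9) = 0.24; seller share = |εd|/(εs + |εd|) = 0.76.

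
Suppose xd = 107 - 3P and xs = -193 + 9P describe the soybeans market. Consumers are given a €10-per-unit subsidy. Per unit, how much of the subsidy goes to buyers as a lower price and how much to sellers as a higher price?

Buyers gain €7.5 per unit; sellers gain €2.5 per unit

Pre-subsidy: 107 - 3P = -193 + 9P gives P* = 25, x* = 32.
With the rebate, buyers effectively pay Pb = Ps − 10, where Ps is the price sellers receive.
Demand in terms of Ps becomes xd = 107 − 3(Ps − 10) = 137 - 3Ps. Setting this equal to supply: 137 - 3Ps = -193 + 9Ps, so Ps = 27.5.
Buyers pay Pb = 27.5 − 10 = 17.5; x' = -193 + 9·27.5 = 54.5.
Buyers' price falls by P* − Pb = 25 − 17.5 = 7.5; sellers' price rises by Ps − P* = 27.5 − 25 = 2.5.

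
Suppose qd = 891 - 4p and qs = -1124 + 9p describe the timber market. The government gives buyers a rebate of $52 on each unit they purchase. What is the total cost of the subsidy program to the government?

Government cost = $21580

Pre-subsidy: 891 - 4p = -1124 + 9p gives p* = 155, q* = 271.
With the rebate, buyers effectively pay pb = ps − 52, where ps is the price sellers receive.
Demand in terms of ps becomes qd = 891 − 4(ps − 52) = 1099 - 4ps. Setting this equal to supply: 1099 - 4ps = -1124 + 9ps, so ps = 171.
Buyers pay pb = 171 − 52 = 119; q' = -1124 + 9·171 = 415.
Government outlay = subsidy × quantity = 52 × 415 = 21580.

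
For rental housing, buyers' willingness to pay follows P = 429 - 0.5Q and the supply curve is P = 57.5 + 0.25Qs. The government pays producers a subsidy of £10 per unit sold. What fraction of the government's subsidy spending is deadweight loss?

Pre-subsidy: 429 - 0.5Q = 57.5 + 0.25Q gives Q* = 1486/3 and P* = 544/3.
With the subsidy, sellers receive Ps = Pb + 10 for each unit, where Pb is the price buyers pay.
On the curves, Pb = 429 - 0.5Q and Ps = 57.5 + 0.25Q; the wedge Ps − Pb = 10 gives 57.5 + 0.25Q − (429 - 0.5Q) = 10, so Q' = 1526/3.
Then Pb = 429 − 0.5·(1526/3) = 524/3 and Ps = 57.5 + 0.25·(1526/3) = 554/3.
ΔCS = ½(1486/3 + 1526/3)(544/3 − 524/3) = 10040/3; ΔPS = ½(1486/3 + 1526/3)(554/3 − 544/3) = 5020/3.
Government spending = 10 × 1526/3 = 15260/3.
DWL = ½ × 10 × (1526/3 − 1486/3) = 200/3; fraction = (200/3) / (15260/3) = 10/763.

DWL / government spending = 10/763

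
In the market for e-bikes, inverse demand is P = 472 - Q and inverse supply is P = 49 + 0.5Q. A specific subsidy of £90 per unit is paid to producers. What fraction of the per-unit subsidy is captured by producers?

Producer share = 1/3

Pre-subsidy: 472 - Q = 49 + 0.5Q gives Q* = 282 and P* = 190.
With the subsidy, sellers receive Ps = Pb + 90 for each unit, where Pb is the price buyers pay.
On the curves, Pb = 472 - Q and Ps = 49 + 0.5Q; the wedge Ps − Pb = 90 gives 49 + 0.5Q − (472 - Q) = 90, so Q' = 342.
Then Pb = 472 − 1·342 = 130 and Ps = 49 + 0.5·342 = 220.
Buyers' price falls by P* − Pb = 190 − 130 = 60; sellers' price rises by Ps − P* = 220 − 190 = 30.
So producers capture 30/90 = 1/3 of each unit of subsidy.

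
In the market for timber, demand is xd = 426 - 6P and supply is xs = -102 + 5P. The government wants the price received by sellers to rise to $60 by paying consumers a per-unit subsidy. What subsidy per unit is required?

Required subsidy s = $22 per unit

At a seller price of 60, quantity supplied is -102 + 5·60 = 198.
Buyers absorb 198 only when they pay Pb with 426 − 6·Pb = 198, i.e. Pb = 38.
s = Ps − Pb = 60 − 38 = 22.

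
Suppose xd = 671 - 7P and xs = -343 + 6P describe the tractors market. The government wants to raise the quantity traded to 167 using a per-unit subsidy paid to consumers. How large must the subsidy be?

Required subsidy s = 13 per unit

At x = 167, invert demand for the buyer price: Pb = (671 − 167)/7 = 72; invert supply for the seller price: Ps = (167 − (-343))/6 = 85.
The subsidy must fill the gap: s = Ps − Pb = 85 − 72 = 13.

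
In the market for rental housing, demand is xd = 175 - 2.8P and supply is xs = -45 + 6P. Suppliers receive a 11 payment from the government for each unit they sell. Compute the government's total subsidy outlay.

Pre-subsidy: 175 - 2.8P = -45 + 6P gives P* = 25, x* = 105.
With the subsidy, sellers receive Ps = Pb + 11 for each unit, where Pb is the price buyers pay.
Supply in terms of Pb becomes xs = -45 + 6(Pb + 11) = 21 + 6Pb. Setting this equal to demand: 175 - 2.8Pb = 21 + 6Pb, so Pb = 17.5.
Sellers receive Ps = 17.5 + 11 = 28.5; x' = 175 − 2.8·17.5 = 126.
Government outlay = subsidy × quantity = 11 × 126 = 1386.

Government cost = 1386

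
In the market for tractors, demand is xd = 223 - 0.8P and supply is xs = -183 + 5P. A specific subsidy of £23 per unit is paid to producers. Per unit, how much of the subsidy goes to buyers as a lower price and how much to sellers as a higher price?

Pre-subsidy: 223 - 0.8P = -183 + 5P gives P* = 70, x* = 167.
With the subsidy, sellers receive Ps = Pb + 23 for each unit, where Pb is the price buyers pay.
Supply in terms of Pb becomes xs = -183 + 5(Pb + 23) = -68 + 5Pb. Setting this equal to demand: 223 - 0.8Pb = -68 + 5Pb, so Pb = 1455/29.
Sellers receive Ps = 1455/29 + 23 = 2122/29; x' = 223 − 0.8·(1455/29) = 5303/29.
Buyers' price falls by P* − Pb = 70 − 1455/29 = 575/29; sellers' price rises by Ps − P* = 2122/29 − 70 = 92/29.

Buyers gain 575/29 per unit; sellers gain 92/29 per unit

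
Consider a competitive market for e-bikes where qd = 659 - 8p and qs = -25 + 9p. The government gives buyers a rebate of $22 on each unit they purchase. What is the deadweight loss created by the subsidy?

Pre-subsidy: 659 - 8p = -25 + 9p gives p* = 684/17, q* = 5731/17.
With the rebate, buyers effectively pay pb = ps − 22, where ps is the price sellers receive.
Demand in terms of ps becomes qd = 659 − 8(ps − 22) = 835 - 8ps. Setting this equal to supply: 835 - 8ps = -25 + 9ps, so ps = 860/17.
Buyers pay pb = 860/17 − 22 = 486/17; q' = -25 + 9·(860/17) = 7315/17.
The subsidy expands output by 7315/17 − 5731/17 = 1584/17 past the efficient level; on those units the gap between marginal cost and willingness to pay runs from 0 up to 22.
DWL = ½ × 22 × 1584/17 = 17424/17.

Deadweight loss = 17424/17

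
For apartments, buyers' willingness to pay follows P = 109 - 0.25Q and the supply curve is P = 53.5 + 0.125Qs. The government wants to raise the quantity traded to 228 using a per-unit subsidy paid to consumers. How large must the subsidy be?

Required subsidy s = 30 per unit

At Q = 228, from the demand curve buyers pay Pb = 109 − 0.25·228 = 52; from the supply curve sellers need Ps = 53.5 + 0.125·228 = 82.
The subsidy must fill the gap: s = Ps − Pb = 82 − 52 = 30.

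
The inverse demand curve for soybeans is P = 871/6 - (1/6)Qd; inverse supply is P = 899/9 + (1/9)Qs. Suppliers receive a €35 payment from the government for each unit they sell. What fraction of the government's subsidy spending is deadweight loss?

Pre-subsidy: 871/6 - (1/6)Q = 899/9 + (1/9)Q gives Q* = 163 and P* = 118.
With the subsidy, sellers receive Ps = Pb + 35 for each unit, where Pb is the price buyers pay.
On the curves, Pb = 871/6 - (1/6)Q and Ps = 899/9 + (1/9)Q; the wedge Ps − Pb = 35 gives 899/9 + (1/9)Q − (871/6 - (1/6)Q) = 35, so Q' = 289.
Then Pb = 871/6 − (1/6)·289 = 97 and Ps = 899/9 + (1/9)·289 = 132.
ΔCS = ½(163 + 289)(118 − 97) = 4746; ΔPS = ½(163 + 289)(132 − 118) = 3164.
Government spending = 35 × 289 = 10115.
DWL = ½ × 35 × (289 − 163) = 2205; fraction = 2205 / 10115 = 63/289.

DWL / government spending = 63/289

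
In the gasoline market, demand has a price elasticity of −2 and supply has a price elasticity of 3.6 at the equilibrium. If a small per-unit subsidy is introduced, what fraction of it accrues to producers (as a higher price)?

Producer share = 5/14

For a small subsidy around the equilibrium, the benefit split depends on the relative slopes, which at a point are proportional to the elasticities.
Buyer share = εs/(εs + |εd|) = 3.6/(3.6 + 2) = 9/14; seller share = |εd|/(εs + |εd|) = 5/14.
So producers capture 5/14 of the subsidy.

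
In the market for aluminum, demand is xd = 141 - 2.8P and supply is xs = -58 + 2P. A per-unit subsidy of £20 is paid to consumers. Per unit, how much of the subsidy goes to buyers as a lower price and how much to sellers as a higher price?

Pre-subsidy: 141 - 2.8P = -58 + 2P gives P* = 995/24, x* = 299/12.
With the rebate, buyers effectively pay Pb = Ps − 20, where Ps is the price sellers receive.
Demand in terms of Ps becomes xd = 141 − 2.8(Ps − 20) = 197 - 2.8Ps. Setting this equal to supply: 197 - 2.8Ps = -58 + 2Ps, so Ps = 53.125.
Buyers pay Pb = 53.125 − 20 = 33.125; x' = -58 + 2·53.125 = 48.25.
Buyers' price falls by P* − Pb = 995/24 − 33.125 = 25/3; sellers' price rises by Ps − P* = 53.125 − 995/24 = 35/3.

Buyers gain 25/3 per unit; sellers gain 35/3 per unit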